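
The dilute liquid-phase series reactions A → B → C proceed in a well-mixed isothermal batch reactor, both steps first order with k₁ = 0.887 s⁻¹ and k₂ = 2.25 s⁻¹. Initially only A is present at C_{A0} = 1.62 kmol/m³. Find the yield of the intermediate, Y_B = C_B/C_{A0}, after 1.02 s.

0.198

For first-order series with pure A initially, C_B(t) = k₁C_{A0}/(k₂−k₁)·(e^(−k₁t) − e^(−k₂t)).
e^(−k₁t) = e^(−0.887×1.02) = e^(−0.9047) = 0.4046; e^(−k₂t) = e^(−2.295) = 0.1008.
C_B = 0.887×1.62/(2.25−0.887) × (0.4046−0.1008) = 1.054×0.3039 = 0.3204 kmol/m³.
Y_B = C_B/C_{A0} = 0.3204/1.62 = 0.198.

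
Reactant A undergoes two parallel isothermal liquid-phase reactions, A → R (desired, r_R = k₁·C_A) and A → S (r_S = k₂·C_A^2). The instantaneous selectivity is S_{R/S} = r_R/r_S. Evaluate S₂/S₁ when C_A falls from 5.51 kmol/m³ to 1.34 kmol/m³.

4.11

S_{R/S} = (k₁/k₂)·C_A⁻¹, so S₂/S₁ = (C_{A,2}/C_{A,1})⁻¹.
= 5.51/1.34 = 4.11.
Selectivity toward R rises as C_A falls — low-concentration operation is favoured.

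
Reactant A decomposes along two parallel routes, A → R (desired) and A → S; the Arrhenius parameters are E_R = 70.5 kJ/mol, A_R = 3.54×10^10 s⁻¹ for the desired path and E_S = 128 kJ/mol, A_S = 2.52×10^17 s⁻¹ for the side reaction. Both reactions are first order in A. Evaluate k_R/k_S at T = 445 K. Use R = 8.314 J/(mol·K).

0.789

With equal orders, S_{R/S} = k_R/k_S = (A_R/A_S)·exp[(E_S−E_R)/(RT)].
(E_S−E_R)/(RT) = (128−70.5)×10³/(8.314×445) = 57500/3700 = 15.54.
k_R/k_S = (3.54×10^10/2.52×10^17)·exp(15.54) = 1.405×10^-7 × 5.619×10^6 = 0.789.
Since E_R < E_S, lowering the temperature improves selectivity toward R.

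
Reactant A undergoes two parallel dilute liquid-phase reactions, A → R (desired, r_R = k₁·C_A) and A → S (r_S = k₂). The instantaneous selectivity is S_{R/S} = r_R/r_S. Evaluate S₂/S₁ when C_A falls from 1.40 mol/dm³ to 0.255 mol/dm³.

S_{R/S} = (k₁/k₂)·C_A, so S₂/S₁ = (C_{A,2}/C_{A,1}).
= 0.255/1.40 = 0.182.
Selectivity toward R falls as C_A falls — high-concentration operation is favoured.

0.182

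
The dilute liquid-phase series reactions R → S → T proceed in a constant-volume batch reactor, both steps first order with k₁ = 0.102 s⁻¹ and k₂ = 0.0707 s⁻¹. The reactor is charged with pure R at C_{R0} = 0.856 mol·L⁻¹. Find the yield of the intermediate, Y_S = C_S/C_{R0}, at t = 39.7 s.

0.140

Solving the coupled first-order balances gives C_S(t) = [k₁/(k₂−k₁)]·C_{R0}·(e^(−k₁t) − e^(−k₂t)).
e^(−k₁t) = e^(−0.102×39.7) = e^(−4.049) = 0.01743; e^(−k₂t) = e^(−2.807) = 0.06040.
C_S = 0.102×0.856/(0.0707−0.102) × (0.01743−0.06040) = (-2.790)×(-0.04297) = 0.1199 mol·L⁻¹.
Y_S = C_S/C_{R0} = 0.1199/0.856 = 0.140.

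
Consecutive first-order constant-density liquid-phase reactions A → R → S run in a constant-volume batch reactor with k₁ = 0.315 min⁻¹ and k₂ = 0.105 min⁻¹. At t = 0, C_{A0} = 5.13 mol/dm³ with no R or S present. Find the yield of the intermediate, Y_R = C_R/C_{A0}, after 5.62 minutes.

The intermediate concentration in a first-order A→B→C sequence is C_R = k₁C_{A0}(e^(−k₁t) − e^(−k₂t))/(k₂−k₁).
e^(−k₁t) = e^(−0.315×5.62) = e^(−1.770) = 0.1703; e^(−k₂t) = e^(−0.5901) = 0.5543.
C_R = 0.315×5.13/(0.105−0.315) × (0.1703−0.5543) = (-7.695)×(-0.3840) = 2.955 mol/dm³.
Y_R = C_R/C_{A0} = 2.955/5.13 = 0.576.

0.576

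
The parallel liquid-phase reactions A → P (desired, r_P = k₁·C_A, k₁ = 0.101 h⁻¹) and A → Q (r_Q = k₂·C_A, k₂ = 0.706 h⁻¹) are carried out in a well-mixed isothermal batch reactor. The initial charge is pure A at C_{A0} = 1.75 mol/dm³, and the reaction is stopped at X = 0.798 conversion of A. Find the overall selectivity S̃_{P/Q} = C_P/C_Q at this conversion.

0.143

C_A = C_{A0}(1−X) = 0.3535 mol/dm³.
Both paths are first order in A, so the instantaneous fraction to P is constant: dC_P/d(−C_A) = k₁/(k₁+k₂) = 0.1252.
C_P = 0.1252·(C_{A0}−C_A) = 0.1252×1.397 = 0.175 mol/dm³.
C_Q = (C_{A0}−C_A)−C_P = 1.222 mol/dm³; S̃_{P/Q} = 0.1748/1.222 = 0.143.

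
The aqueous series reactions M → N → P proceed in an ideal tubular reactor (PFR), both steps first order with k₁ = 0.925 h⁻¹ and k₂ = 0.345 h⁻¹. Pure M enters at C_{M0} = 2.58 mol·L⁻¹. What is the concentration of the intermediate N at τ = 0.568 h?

0.949 mol·L⁻¹

Solving the coupled first-order balances gives C_N(τ) = [k₁/(k₂−k₁)]·C_{M0}·(e^(−k₁τ) − e^(−k₂τ)).
e^(−k₁τ) = e^(−0.925×0.568) = e^(−0.5254) = 0.5913; e^(−k₂τ) = e^(−0.1960) = 0.8220.
C_N = 0.925×2.58/(0.345−0.925) × (0.5913−0.8220) = (-4.115)×(-0.2307) = 0.9494 mol·L⁻¹.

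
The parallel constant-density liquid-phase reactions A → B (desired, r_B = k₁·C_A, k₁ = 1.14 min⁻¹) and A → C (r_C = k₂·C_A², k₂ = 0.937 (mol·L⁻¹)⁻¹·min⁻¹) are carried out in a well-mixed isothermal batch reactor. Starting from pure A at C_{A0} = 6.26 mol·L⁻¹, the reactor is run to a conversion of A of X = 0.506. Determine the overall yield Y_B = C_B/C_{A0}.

0.107

C_A = C_{A0}(1−X) = 3.092 mol·L⁻¹.
Along a PFR/batch, dC_B/dC_A = −r_B/(r_B+r_C) = −k₁/(k₁+k₂·C_A).
Integrating from C_{A0} to C_A: C_B = (1.14/0.937)·ln[(1.14+0.937·6.26)/(1.14+0.937·3.09)] = 1.217·ln(7.006/4.038) = 0.6704 mol·L⁻¹.
Y_B = C_B/C_{A0} = 0.6704/6.26 = 0.107.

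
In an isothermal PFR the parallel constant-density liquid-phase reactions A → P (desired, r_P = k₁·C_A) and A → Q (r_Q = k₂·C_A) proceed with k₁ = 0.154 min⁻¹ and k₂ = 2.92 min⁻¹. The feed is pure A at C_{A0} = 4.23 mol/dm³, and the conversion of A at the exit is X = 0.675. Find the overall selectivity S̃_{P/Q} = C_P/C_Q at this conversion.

0.0527

C_A = C_{A0}(1−X) = 1.375 mol/dm³.
Both paths are first order in A, so the instantaneous fraction to P is constant: dC_P/d(−C_A) = k₁/(k₁+k₂) = 0.05010.
C_P = 0.05010·(C_{A0}−C_A) = 0.05010×2.855 = 0.143 mol/dm³.
C_Q = (C_{A0}−C_A)−C_P = 2.712 mol/dm³; S̃_{P/Q} = 0.1430/2.712 = 0.0527.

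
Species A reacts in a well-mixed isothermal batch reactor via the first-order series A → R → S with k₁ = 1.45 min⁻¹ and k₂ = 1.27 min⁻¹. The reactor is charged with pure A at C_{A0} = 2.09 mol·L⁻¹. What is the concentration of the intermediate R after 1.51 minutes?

0.589 mol·L⁻¹

The intermediate concentration in a first-order A→B→C sequence is C_R = k₁C_{A0}(e^(−k₁t) − e^(−k₂t))/(k₂−k₁).
e^(−k₁t) = e^(−1.45×1.51) = e^(−2.189) = 0.1120; e^(−k₂t) = e^(−1.918) = 0.1469.
C_R = 1.45×2.09/(1.27−1.45) × (0.1120−0.1469) = (-16.84)×(-0.03497) = 0.5888 mol·L⁻¹.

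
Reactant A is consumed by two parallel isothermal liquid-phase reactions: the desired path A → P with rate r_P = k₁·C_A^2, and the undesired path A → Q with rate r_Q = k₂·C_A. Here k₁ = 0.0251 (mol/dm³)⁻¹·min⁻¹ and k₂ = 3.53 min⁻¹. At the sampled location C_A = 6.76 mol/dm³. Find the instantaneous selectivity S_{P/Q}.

0.0481

S_{P/Q} = r_P/r_Q = (k₁·C_A^2)/(k₂·C_A) = (k₁/k₂)·C_A.
= (0.0251×6.760^2) / (3.53×6.760) = 1.147/23.86 = 0.0481.
Since the desired path is higher order in A, keeping C_A high (PFR or concentrated feed) favours P.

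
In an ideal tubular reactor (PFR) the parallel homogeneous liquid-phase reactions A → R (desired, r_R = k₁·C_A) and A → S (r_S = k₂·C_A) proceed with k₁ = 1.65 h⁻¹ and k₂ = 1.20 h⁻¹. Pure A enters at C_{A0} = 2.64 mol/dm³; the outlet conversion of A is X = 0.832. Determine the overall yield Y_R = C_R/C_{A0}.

C_A = C_{A0}(1−X) = 0.4435 mol/dm³.
Both paths are first order in A, so the instantaneous fraction to R is constant: dC_R/d(−C_A) = k₁/(k₁+k₂) = 0.5789.
C_R = 0.5789·(C_{A0}−C_A) = 0.5789×2.196 = 1.27 mol/dm³.
Y_R = C_R/C_{A0} = 1.272/2.64 = 0.482.

0.482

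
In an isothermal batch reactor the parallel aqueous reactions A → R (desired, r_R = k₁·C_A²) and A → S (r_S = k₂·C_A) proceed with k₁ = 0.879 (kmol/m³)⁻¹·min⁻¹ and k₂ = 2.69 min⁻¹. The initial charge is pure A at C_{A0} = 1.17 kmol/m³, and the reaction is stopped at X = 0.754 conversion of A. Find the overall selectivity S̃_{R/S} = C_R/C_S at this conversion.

C_A = C_{A0}(1−X) = 0.2878 kmol/m³.
Along a PFR/batch, dC_S/dC_A = −r_S/(r_R+r_S) = −k₂/(k₂+k₁·C_A).
Integrating from C_{A0} to C_A: C_S = (2.69/0.879)·ln[(2.69+0.879·1.17)/(2.69+0.879·0.288)] = 3.060·ln(3.718/2.943) = 0.7157 kmol/m³.
Then C_R = (C_{A0}−C_A) − C_S = 0.8822 − 0.7157 = 0.1665 kmol/m³.
S̃_{R/S} = C_R/C_S = 0.1665/0.7157 = 0.233.

0.233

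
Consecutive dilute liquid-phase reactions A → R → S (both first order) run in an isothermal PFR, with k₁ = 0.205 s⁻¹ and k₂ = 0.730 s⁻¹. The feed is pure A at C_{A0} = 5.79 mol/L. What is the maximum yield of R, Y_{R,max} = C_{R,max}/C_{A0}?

0.171

Evaluating C_R at τ_opt = ln(k₂/k₁)/(k₂−k₁) gives C_{R,max}/C_{A0} = (k₁/k₂)^[k₂/(k₂−k₁)].
= (0.205/0.730)^(0.730/(0.730−0.205)) = (0.2808)^(1.390) = 0.1710.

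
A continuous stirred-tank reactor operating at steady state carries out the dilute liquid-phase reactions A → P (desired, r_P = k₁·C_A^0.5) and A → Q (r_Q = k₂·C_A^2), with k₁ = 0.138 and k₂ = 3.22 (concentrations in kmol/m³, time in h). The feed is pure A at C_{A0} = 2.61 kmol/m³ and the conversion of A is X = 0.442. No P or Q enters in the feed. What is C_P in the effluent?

0.0275 kmol/m³

Exit C_A = C_{A0}(1−X) = 2.61×0.558 = 1.456 kmol/m³.
Rates in a CSTR are evaluated at the outlet concentration: r_P = 0.138×1.456^0.5 = 0.1665, r_Q = 3.22×1.456^2 = 6.830.
Fraction of consumed A going to P: r_P/(r_P+r_Q) = 0.02380.
C_P = 0.02380·C_{A0}·X = 0.02380×2.61×0.442 = 0.0275 kmol/m³.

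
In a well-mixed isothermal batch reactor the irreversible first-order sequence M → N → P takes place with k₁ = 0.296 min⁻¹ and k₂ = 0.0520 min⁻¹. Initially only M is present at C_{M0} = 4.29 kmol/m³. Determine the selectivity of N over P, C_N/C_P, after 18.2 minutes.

0.878

Solving the coupled first-order balances gives C_N(t) = [k₁/(k₂−k₁)]·C_{M0}·(e^(−k₁t) − e^(−k₂t)).
e^(−k₁t) = e^(−0.296×18.2) = e^(−5.387) = 0.004575; e^(−k₂t) = e^(−0.9464) = 0.3881.
C_N = 0.296×4.29/(0.0520−0.296) × (0.004575−0.3881) = (-5.204)×(-0.3836) = 1.996 kmol/m³.
C_M = C_{M0}e^(−k₁t) = 0.01963 kmol/m³, so C_P = C_{M0}−C_M−C_N = 2.274 kmol/m³; C_N/C_P = 0.878.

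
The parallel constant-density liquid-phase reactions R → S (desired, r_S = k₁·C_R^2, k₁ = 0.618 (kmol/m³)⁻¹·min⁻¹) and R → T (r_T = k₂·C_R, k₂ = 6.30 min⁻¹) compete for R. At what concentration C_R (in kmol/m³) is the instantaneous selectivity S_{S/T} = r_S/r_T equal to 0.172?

1.75 kmol/m³

S_{S/T} = (k₁/k₂)·C_R ⇒ C_R = S·k₂/k₁.
= 0.172×6.30/0.618 = 1.75 kmol/m³.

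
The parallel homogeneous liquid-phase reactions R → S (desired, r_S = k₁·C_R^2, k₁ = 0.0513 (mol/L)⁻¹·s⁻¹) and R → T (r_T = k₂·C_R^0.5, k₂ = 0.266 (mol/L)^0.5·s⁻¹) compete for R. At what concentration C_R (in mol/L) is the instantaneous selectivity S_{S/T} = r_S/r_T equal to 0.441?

S_{S/T} = (k₁/k₂)·C_R^1.5 ⇒ C_R = (S·k₂/k₁)^(1/1.5).
= (0.441×0.266/0.0513)^(0.6667) = (2.287)^(0.6667) = 1.74 mol/L.

1.74 mol/L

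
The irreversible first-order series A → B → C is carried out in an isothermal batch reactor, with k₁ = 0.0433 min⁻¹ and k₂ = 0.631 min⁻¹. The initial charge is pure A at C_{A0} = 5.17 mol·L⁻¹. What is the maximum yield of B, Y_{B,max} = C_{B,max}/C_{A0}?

0.0563

Evaluating C_B at t_opt = ln(k₂/k₁)/(k₂−k₁) gives C_{B,max}/C_{A0} = (k₁/k₂)^[k₂/(k₂−k₁)].
= (0.0433/0.631)^(0.631/(0.631−0.0433)) = (0.06862)^(1.074) = 0.05633.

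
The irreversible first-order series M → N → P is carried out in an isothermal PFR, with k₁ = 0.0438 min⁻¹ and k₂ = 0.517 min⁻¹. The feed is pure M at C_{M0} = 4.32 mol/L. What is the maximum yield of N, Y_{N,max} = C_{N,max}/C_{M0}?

0.0674

Evaluating C_N at τ_opt = ln(k₂/k₁)/(k₂−k₁) gives C_{N,max}/C_{M0} = (k₁/k₂)^[k₂/(k₂−k₁)].
= (0.0438/0.517)^(0.517/(0.517−0.0438)) = (0.08472)^(1.093) = 0.06741.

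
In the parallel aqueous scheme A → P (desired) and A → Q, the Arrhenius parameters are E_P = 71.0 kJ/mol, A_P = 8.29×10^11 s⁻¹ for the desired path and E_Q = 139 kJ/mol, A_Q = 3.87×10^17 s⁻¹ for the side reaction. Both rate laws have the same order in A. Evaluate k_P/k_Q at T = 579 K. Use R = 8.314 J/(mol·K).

2.92

With equal orders, S_{P/Q} = k_P/k_Q = (A_P/A_Q)·exp[(E_Q−E_P)/(RT)].
(E_Q−E_P)/(RT) = (139−71.0)×10³/(8.314×579) = 68000/4814 = 14.13.
k_P/k_Q = (8.29×10^11/3.87×10^17)·exp(14.13) = 2.142×10^-6 × 1.364×10^6 = 2.92.
Since E_P < E_Q, lowering the temperature improves selectivity toward P.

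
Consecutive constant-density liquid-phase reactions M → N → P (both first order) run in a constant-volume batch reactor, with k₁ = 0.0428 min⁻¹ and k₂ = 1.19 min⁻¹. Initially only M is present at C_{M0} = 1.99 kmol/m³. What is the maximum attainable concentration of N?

0.0632 kmol/m³

At the optimum, C_{N,max}/C_{M0} = (k₁/k₂)^[k₂/(k₂−k₁)].
= (0.0428/1.19)^(1.19/(1.19−0.0428)) = (0.03597)^(1.037) = 0.03177.
C_{N,max} = 0.03177×1.99 = 0.0632 kmol/m³.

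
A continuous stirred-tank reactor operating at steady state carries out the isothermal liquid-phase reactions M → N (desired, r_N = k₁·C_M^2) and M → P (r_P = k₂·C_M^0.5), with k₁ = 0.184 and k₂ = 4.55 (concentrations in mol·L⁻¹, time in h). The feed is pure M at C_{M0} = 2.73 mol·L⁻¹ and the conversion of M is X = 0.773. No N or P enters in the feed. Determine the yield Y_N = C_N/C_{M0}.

Exit C_M = C_{M0}(1−X) = 2.73×0.227 = 0.6197 mol·L⁻¹.
A CSTR operates uniformly at the exit composition, giving r_N = 0.07066 and r_P = 3.582 (each k·C_M^n at C_M = 0.6197).
Fraction of consumed M going to N: r_N/(r_N+r_P) = 0.01935.
C_N = 0.01935·C_{M0}·X = 0.01935×2.73×0.773 = 0.0408 mol·L⁻¹; Y_N = C_N/C_{M0} = 0.0150.

0.0150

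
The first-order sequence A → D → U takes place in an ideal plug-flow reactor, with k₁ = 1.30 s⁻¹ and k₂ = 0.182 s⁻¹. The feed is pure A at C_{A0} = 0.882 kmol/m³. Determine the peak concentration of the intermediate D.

0.640 kmol/m³

For a first-order series the maximum intermediate yield is C_{D,max}/C_{A0} = (k₁/k₂)^[k₂/(k₂−k₁)].
= (1.30/0.182)^(0.182/(0.182−1.30)) = (7.143)^(-0.1628) = 0.7261.
C_{D,max} = 0.7261×0.882 = 0.640 kmol/m³.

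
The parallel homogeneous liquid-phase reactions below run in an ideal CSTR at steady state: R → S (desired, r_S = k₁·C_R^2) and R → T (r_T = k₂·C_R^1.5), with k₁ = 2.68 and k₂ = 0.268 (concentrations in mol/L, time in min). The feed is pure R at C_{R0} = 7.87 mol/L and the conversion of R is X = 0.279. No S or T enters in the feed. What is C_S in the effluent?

2.11 mol/L

Exit C_R = C_{R0}(1−X) = 7.87×0.721 = 5.674 mol/L.
A CSTR operates uniformly at the exit composition, giving r_S = 86.29 and r_T = 3.622 (each k·C_R^n at C_R = 5.674).
Fraction of consumed R going to S: r_S/(r_S+r_T) = 0.9597.
C_S = 0.9597·C_{R0}·X = 0.9597×7.87×0.279 = 2.11 mol/L.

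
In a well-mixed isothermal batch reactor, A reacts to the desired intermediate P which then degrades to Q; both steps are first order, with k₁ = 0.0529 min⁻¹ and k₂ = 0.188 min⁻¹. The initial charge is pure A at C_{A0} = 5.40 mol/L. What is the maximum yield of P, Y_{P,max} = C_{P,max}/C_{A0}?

Evaluating C_P at t_opt = ln(k₂/k₁)/(k₂−k₁) gives C_{P,max}/C_{A0} = (k₁/k₂)^[k₂/(k₂−k₁)].
= (0.0529/0.188)^(0.188/(0.188−0.0529)) = (0.2814)^(1.392) = 0.1713.

0.171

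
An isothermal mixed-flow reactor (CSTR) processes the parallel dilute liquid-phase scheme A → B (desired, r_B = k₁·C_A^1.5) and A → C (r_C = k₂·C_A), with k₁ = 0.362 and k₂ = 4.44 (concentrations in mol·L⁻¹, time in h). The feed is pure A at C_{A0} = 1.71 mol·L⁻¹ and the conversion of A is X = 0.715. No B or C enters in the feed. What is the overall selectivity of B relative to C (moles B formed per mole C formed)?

Exit C_A = C_{A0}(1−X) = 1.71×0.285 = 0.4874 mol·L⁻¹.
Rates in a CSTR are evaluated at the outlet concentration: r_B = 0.362×0.4874^1.5 = 0.1232, r_C = 4.44×0.4874 = 2.164.
Overall selectivity = C_B/C_C = r_Bτ/(r_Cτ) = r_B/r_C = 0.0569.

0.0569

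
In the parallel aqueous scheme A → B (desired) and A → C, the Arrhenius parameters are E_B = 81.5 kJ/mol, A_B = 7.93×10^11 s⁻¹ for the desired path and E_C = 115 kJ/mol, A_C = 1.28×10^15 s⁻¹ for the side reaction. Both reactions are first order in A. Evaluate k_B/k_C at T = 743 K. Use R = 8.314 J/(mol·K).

With equal orders, S_{B/C} = k_B/k_C = (A_B/A_C)·exp[(E_C−E_B)/(RT)].
(E_C−E_B)/(RT) = (115−81.5)×10³/(8.314×743) = 33500/6177 = 5.423.
k_B/k_C = (7.93×10^11/1.28×10^15)·exp(5.423) = 6.195×10^-4 × 226.6 = 0.140.
Since E_B < E_C, lowering the temperature improves selectivity toward B.

0.140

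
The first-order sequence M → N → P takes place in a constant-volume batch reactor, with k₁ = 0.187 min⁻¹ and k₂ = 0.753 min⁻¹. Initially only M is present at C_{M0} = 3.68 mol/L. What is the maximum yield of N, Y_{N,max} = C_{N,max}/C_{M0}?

0.157

Evaluating C_N at t_opt = ln(k₂/k₁)/(k₂−k₁) gives C_{N,max}/C_{M0} = (k₁/k₂)^[k₂/(k₂−k₁)].
= (0.187/0.753)^(0.753/(0.753−0.187)) = (0.2483)^(1.330) = 0.1567.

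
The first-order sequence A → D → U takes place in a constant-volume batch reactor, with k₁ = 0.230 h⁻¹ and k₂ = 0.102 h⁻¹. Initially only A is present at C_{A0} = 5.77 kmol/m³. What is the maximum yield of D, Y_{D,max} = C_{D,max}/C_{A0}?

For a first-order series the maximum intermediate yield is C_{D,max}/C_{A0} = (k₁/k₂)^[k₂/(k₂−k₁)].
= (0.230/0.102)^(0.102/(0.102−0.230)) = (2.255)^(-0.7969) = 0.5231.

0.523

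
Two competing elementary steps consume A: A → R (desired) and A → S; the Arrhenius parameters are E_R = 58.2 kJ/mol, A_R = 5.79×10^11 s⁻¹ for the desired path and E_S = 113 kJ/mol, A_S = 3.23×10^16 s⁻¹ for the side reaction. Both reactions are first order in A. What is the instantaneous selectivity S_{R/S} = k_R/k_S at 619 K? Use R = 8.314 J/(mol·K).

0.755

With equal orders, S_{R/S} = k_R/k_S = (A_R/A_S)·exp[(E_S−E_R)/(RT)].
(E_S−E_R)/(RT) = (113−58.2)×10³/(8.314×619) = 54800/5146 = 10.65.
k_R/k_S = (5.79×10^11/3.23×10^16)·exp(10.65) = 1.793×10^-5 × 42121 = 0.755.
Since E_R < E_S, lowering the temperature improves selectivity toward R.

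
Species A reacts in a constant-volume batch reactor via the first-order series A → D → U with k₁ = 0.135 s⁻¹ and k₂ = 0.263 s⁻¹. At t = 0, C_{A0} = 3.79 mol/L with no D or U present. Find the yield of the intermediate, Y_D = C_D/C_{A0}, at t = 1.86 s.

The intermediate concentration in a first-order A→B→C sequence is C_D = k₁C_{A0}(e^(−k₁t) − e^(−k₂t))/(k₂−k₁).
e^(−k₁t) = e^(−0.135×1.86) = e^(−0.2511) = 0.7779; e^(−k₂t) = e^(−0.4892) = 0.6131.
C_D = 0.135×3.79/(0.263−0.135) × (0.7779−0.6131) = 3.997×0.1648 = 0.6588 mol/L.
Y_D = C_D/C_{A0} = 0.6588/3.79 = 0.174.

0.174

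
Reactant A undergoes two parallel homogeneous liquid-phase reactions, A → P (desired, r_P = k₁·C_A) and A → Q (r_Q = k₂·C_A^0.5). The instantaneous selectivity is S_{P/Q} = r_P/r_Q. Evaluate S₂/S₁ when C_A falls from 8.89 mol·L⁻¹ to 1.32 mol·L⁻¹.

S_{P/Q} = (k₁/k₂)·C_A^0.5, so S₂/S₁ = (C_{A,2}/C_{A,1})^0.5.
= (1.32/8.89)^0.5 = (0.1485)^0.5 = 0.385.

0.385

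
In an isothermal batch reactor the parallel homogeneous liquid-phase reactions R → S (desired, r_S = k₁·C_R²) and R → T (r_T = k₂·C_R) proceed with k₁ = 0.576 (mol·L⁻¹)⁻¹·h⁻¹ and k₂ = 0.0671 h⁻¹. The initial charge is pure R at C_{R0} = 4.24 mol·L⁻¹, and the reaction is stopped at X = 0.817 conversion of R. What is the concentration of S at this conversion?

C_R = C_{R0}(1−X) = 0.7759 mol·L⁻¹.
Along a PFR/batch, dC_T/dC_R = −r_T/(r_S+r_T) = −k₂/(k₂+k₁·C_R).
Integrating from C_{R0} to C_R: C_T = (0.0671/0.576)·ln[(0.0671+0.576·4.24)/(0.0671+0.576·0.776)] = 0.1165·ln(2.509/0.5140) = 0.1847 mol·L⁻¹.
Then C_S = (C_{R0}−C_R) − C_T = 3.464 − 0.1847 = 3.279 mol·L⁻¹.

3.28 mol·L⁻¹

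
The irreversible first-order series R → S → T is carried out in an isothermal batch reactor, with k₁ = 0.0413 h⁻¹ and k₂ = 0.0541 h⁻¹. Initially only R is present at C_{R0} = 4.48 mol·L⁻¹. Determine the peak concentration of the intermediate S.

1.43 mol·L⁻¹

For a first-order series the maximum intermediate yield is C_{S,max}/C_{R0} = (k₁/k₂)^[k₂/(k₂−k₁)].
= (0.0413/0.0541)^(0.0541/(0.0541−0.0413)) = (0.7634)^(4.227) = 0.3195.
C_{S,max} = 0.3195×4.48 = 1.43 mol·L⁻¹.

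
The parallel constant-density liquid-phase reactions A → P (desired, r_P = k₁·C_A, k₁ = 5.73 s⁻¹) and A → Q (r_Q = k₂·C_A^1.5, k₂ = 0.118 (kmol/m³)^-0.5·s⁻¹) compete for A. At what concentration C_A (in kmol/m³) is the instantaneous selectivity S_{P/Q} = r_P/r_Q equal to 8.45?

33.0 kmol/m³

S_{P/Q} = (k₁/k₂)·C_A^-0.5 ⇒ C_A = (S·k₂/k₁)^(-2).
= (8.45×0.118/5.73)^(-2) = (0.1740)^(-2) = 33.0 kmol/m³.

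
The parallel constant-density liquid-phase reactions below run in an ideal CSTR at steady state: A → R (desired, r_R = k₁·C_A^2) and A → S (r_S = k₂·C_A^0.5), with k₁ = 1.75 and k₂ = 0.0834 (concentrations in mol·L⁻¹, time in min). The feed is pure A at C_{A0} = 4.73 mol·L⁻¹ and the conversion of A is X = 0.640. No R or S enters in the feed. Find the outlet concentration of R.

Exit C_A = C_{A0}(1−X) = 4.73×0.360 = 1.703 mol·L⁻¹.
A CSTR operates uniformly at the exit composition, giving r_R = 5.074 and r_S = 0.1088 (each k·C_A^n at C_A = 1.703).
Fraction of consumed A going to R: r_R/(r_R+r_S) = 0.9790.
C_R = 0.9790·C_{A0}·X = 0.9790×4.73×0.640 = 2.96 mol·L⁻¹.

2.96 mol·L⁻¹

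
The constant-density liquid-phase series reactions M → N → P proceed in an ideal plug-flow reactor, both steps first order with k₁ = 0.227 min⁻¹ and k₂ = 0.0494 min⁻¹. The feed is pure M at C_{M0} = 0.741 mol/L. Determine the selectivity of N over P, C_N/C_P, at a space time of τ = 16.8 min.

1.18

Solving the coupled first-order balances gives C_N(τ) = [k₁/(k₂−k₁)]·C_{M0}·(e^(−k₁τ) − e^(−k₂τ)).
e^(−k₁τ) = e^(−0.227×16.8) = e^(−3.814) = 0.02207; e^(−k₂τ) = e^(−0.8299) = 0.4361.
C_N = 0.227×0.741/(0.0494−0.227) × (0.02207−0.4361) = (-0.9471)×(-0.4140) = 0.3921 mol/L.
C_M = C_{M0}e^(−k₁τ) = 0.01635 mol/L, so C_P = C_{M0}−C_M−C_N = 0.3325 mol/L; C_N/C_P = 1.18.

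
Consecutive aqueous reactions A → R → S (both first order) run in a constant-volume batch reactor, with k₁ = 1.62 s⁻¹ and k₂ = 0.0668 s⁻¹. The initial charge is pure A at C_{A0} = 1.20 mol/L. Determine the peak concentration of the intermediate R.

Evaluating C_R at t_opt = ln(k₂/k₁)/(k₂−k₁) gives C_{R,max}/C_{A0} = (k₁/k₂)^[k₂/(k₂−k₁)].
= (1.62/0.0668)^(0.0668/(0.0668−1.62)) = (24.25)^(-0.04301) = 0.8719.
C_{R,max} = 0.8719×1.20 = 1.05 mol/L.

1.05 mol/L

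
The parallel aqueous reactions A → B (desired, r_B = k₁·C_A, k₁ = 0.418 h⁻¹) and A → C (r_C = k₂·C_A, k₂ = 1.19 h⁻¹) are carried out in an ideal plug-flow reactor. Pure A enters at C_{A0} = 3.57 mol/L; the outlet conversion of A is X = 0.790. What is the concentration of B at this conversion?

C_A = C_{A0}(1−X) = 0.7497 mol/L.
Both paths are first order in A, so the instantaneous fraction to B is constant: dC_B/d(−C_A) = k₁/(k₁+k₂) = 0.2600.
C_B = 0.2600·(C_{A0}−C_A) = 0.2600×2.820 = 0.733 mol/L.

0.733 mol/L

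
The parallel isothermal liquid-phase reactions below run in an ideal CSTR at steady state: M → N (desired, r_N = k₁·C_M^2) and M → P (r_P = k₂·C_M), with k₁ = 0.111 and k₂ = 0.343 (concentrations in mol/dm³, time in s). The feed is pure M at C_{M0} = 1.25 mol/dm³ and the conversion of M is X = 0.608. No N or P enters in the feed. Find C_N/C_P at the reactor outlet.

0.159

Exit C_M = C_{M0}(1−X) = 1.25×0.392 = 0.4900 mol/dm³.
A CSTR operates uniformly at the exit composition, giving r_N = 0.02665 and r_P = 0.1681 (each k·C_M^n at C_M = 0.4900).
Overall selectivity = C_N/C_P = r_Nτ/(r_Pτ) = r_N/r_P = 0.159.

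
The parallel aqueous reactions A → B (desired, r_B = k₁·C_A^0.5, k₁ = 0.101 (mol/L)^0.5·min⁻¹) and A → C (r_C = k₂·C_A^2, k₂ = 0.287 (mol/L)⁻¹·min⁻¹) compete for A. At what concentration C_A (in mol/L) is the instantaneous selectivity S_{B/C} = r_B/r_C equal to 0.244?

S_{B/C} = (k₁/k₂)·C_A^-1.5 ⇒ C_A = (S·k₂/k₁)^(1/(-1.5)).
= (0.244×0.287/0.101)^(-0.6667) = (0.6933)^(-0.6667) = 1.28 mol/L.

1.28 mol/L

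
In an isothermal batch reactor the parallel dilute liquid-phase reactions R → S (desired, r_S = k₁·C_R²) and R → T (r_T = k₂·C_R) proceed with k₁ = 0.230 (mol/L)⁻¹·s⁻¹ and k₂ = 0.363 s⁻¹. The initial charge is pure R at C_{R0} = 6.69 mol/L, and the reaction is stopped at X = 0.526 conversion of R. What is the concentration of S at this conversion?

2.64 mol/L

C_R = C_{R0}(1−X) = 3.171 mol/L.
Along a PFR/batch, dC_T/dC_R = −r_T/(r_S+r_T) = −k₂/(k₂+k₁·C_R).
Integrating from C_{R0} to C_R: C_T = (0.363/0.230)·ln[(0.363+0.230·6.69)/(0.363+0.230·3.17)] = 1.578·ln(1.902/1.092) = 0.8750 mol/L.
Then C_S = (C_{R0}−C_R) − C_T = 3.519 − 0.8750 = 2.644 mol/L.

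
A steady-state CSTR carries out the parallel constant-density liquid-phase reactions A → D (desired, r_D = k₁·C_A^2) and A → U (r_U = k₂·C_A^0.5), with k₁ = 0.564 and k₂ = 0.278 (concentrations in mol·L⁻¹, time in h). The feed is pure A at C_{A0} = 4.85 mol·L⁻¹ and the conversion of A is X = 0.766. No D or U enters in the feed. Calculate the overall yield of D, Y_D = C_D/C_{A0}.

Exit C_A = C_{A0}(1−X) = 4.85×0.234 = 1.135 mol·L⁻¹.
Rates in a CSTR are evaluated at the outlet concentration: r_D = 0.564×1.135^2 = 0.7264, r_U = 0.278×1.135^0.5 = 0.2962.
Fraction of consumed A going to D: r_D/(r_D+r_U) = 0.7104.
C_D = 0.7104·C_{A0}·X = 0.7104×4.85×0.766 = 2.64 mol·L⁻¹; Y_D = C_D/C_{A0} = 0.544.

0.544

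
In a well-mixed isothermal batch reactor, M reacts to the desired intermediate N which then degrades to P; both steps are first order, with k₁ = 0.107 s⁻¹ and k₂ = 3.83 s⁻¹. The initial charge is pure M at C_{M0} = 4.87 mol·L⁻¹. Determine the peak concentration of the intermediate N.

0.123 mol·L⁻¹

For a first-order series the maximum intermediate yield is C_{N,max}/C_{M0} = (k₁/k₂)^[k₂/(k₂−k₁)].
= (0.107/3.83)^(3.83/(3.83−0.107)) = (0.02794)^(1.029) = 0.02521.
C_{N,max} = 0.02521×4.87 = 0.123 mol·L⁻¹.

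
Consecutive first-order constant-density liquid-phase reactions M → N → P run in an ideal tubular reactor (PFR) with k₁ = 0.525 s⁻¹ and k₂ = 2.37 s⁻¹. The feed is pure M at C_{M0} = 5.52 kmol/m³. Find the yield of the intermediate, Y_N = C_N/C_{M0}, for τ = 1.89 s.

Solving the coupled first-order balances gives C_N(τ) = [k₁/(k₂−k₁)]·C_{M0}·(e^(−k₁τ) − e^(−k₂τ)).
e^(−k₁τ) = e^(−0.525×1.89) = e^(−0.9922) = 0.3707; e^(−k₂τ) = e^(−4.479) = 0.01134.
C_N = 0.525×5.52/(2.37−0.525) × (0.3707−0.01134) = 1.571×0.3594 = 0.5645 kmol/m³.
Y_N = C_N/C_{M0} = 0.5645/5.52 = 0.102.

0.102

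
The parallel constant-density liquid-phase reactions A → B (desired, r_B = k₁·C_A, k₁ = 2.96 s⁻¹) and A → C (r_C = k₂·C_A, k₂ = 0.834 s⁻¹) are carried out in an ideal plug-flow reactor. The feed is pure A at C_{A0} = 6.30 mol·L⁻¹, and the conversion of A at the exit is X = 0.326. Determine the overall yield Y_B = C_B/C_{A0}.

C_A = C_{A0}(1−X) = 4.246 mol·L⁻¹.
Both paths are first order in A, so the instantaneous fraction to B is constant: dC_B/d(−C_A) = k₁/(k₁+k₂) = 0.7802.
C_B = 0.7802·(C_{A0}−C_A) = 0.7802×2.054 = 1.60 mol·L⁻¹.
Y_B = C_B/C_{A0} = 1.602/6.30 = 0.254.

0.254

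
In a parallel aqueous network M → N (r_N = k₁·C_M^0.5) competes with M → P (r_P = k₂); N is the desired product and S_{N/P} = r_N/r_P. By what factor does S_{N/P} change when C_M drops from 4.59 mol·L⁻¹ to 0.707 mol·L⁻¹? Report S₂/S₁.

0.392

S_{N/P} = (k₁/k₂)·C_M^0.5, so S₂/S₁ = (C_{M,2}/C_{M,1})^0.5.
= (0.707/4.59)^0.5 = (0.1540)^0.5 = 0.392.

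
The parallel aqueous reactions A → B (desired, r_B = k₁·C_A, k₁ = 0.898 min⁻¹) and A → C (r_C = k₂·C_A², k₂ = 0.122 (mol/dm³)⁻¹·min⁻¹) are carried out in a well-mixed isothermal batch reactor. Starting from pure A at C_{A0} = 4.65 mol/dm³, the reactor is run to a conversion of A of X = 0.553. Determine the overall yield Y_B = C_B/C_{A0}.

0.381

C_A = C_{A0}(1−X) = 2.079 mol/dm³.
Along a PFR/batch, dC_B/dC_A = −r_B/(r_B+r_C) = −k₁/(k₁+k₂·C_A).
Integrating from C_{A0} to C_A: C_B = (0.898/0.122)·ln[(0.898+0.122·4.65)/(0.898+0.122·2.08)] = 7.361·ln(1.465/1.152) = 1.773 mol/dm³.
Y_B = C_B/C_{A0} = 1.773/4.65 = 0.381.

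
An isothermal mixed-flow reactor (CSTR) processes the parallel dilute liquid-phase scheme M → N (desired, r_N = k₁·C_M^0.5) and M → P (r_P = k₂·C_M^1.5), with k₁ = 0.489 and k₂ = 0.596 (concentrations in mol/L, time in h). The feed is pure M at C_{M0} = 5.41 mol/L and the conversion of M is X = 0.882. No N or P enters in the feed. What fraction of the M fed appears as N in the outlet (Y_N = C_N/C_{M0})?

Exit C_M = C_{M0}(1−X) = 5.41×0.118 = 0.6384 mol/L.
Rates in a CSTR are evaluated at the outlet concentration: r_N = 0.489×0.6384^0.5 = 0.3907, r_P = 0.596×0.6384^1.5 = 0.3040.
Fraction of consumed M going to N: r_N/(r_N+r_P) = 0.5624.
C_N = 0.5624·C_{M0}·X = 0.5624×5.41×0.882 = 2.68 mol/L; Y_N = C_N/C_{M0} = 0.496.

0.496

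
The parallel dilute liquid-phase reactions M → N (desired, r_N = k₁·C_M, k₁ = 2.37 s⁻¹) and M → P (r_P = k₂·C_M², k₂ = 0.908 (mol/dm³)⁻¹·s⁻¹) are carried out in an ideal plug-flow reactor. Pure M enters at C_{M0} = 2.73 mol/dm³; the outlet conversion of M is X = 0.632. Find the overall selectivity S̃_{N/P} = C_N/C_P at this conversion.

C_M = C_{M0}(1−X) = 1.005 mol/dm³.
Along a PFR/batch, dC_N/dC_M = −r_N/(r_N+r_P) = −k₁/(k₁+k₂·C_M).
Integrating from C_{M0} to C_M: C_N = (2.37/0.908)·ln[(2.37+0.908·2.73)/(2.37+0.908·1.00)] = 2.610·ln(4.849/3.282) = 1.019 mol/dm³.
C_P = (C_{M0}−C_M)−C_N = 0.7068 mol/dm³; S̃_{N/P} = 1.019/0.7068 = 1.44.

1.44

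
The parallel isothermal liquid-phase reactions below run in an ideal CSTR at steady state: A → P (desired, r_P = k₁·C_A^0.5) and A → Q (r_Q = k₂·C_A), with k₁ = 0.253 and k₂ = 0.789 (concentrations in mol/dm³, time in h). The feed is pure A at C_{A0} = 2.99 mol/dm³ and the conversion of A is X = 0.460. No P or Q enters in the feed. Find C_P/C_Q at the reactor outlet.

Exit C_A = C_{A0}(1−X) = 2.99×0.540 = 1.615 mol/dm³.
In a CSTR the entire volume is at exit conditions, so r_P = 0.253×1.615^0.5 = 0.3215 and r_Q = 0.789×1.615 = 1.274.
Overall selectivity = C_P/C_Q = r_Pτ/(r_Qτ) = r_P/r_Q = 0.252.

0.252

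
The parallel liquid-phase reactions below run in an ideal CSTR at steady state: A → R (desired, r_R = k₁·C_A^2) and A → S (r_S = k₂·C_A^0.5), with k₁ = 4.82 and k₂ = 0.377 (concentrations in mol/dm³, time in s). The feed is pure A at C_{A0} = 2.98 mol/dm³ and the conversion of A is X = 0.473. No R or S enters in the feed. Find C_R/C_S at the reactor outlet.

25.2

Exit C_A = C_{A0}(1−X) = 2.98×0.527 = 1.570 mol/dm³.
A CSTR operates uniformly at the exit composition, giving r_R = 11.89 and r_S = 0.4724 (each k·C_A^n at C_A = 1.570).
Overall selectivity = C_R/C_S = r_Rτ/(r_Sτ) = r_R/r_S = 25.2.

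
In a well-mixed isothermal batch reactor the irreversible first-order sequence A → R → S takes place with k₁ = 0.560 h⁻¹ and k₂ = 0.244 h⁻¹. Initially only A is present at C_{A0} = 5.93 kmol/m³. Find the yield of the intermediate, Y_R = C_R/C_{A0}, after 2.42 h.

0.525

The intermediate concentration in a first-order A→B→C sequence is C_R = k₁C_{A0}(e^(−k₁t) − e^(−k₂t))/(k₂−k₁).
e^(−k₁t) = e^(−0.560×2.42) = e^(−1.355) = 0.2579; e^(−k₂t) = e^(−0.5905) = 0.5541.
C_R = 0.560×5.93/(0.244−0.560) × (0.2579−0.5541) = (-10.51)×(-0.2962) = 3.112 kmol/m³.
Y_R = C_R/C_{A0} = 3.112/5.93 = 0.525.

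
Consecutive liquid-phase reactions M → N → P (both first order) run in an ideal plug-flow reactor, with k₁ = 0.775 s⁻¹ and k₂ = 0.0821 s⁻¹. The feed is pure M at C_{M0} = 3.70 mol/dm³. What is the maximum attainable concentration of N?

2.84 mol/dm³

For a first-order series the maximum intermediate yield is C_{N,max}/C_{M0} = (k₁/k₂)^[k₂/(k₂−k₁)].
= (0.775/0.0821)^(0.0821/(0.0821−0.775)) = (9.440)^(-0.1185) = 0.7664.
C_{N,max} = 0.7664×3.70 = 2.84 mol/dm³.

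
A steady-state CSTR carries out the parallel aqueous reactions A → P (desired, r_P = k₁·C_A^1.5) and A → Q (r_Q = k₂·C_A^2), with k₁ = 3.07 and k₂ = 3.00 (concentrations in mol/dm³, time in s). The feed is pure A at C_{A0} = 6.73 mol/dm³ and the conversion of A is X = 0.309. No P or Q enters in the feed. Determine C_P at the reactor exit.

0.669 mol/dm³

Exit C_A = C_{A0}(1−X) = 6.73×0.691 = 4.650 mol/dm³.
In a CSTR the entire volume is at exit conditions, so r_P = 3.07×4.650^1.5 = 30.79 and r_Q = 3.00×4.650^2 = 64.88.
Fraction of consumed A going to P: r_P/(r_P+r_Q) = 0.3218.
C_P = 0.3218·C_{A0}·X = 0.3218×6.73×0.309 = 0.669 mol/dm³.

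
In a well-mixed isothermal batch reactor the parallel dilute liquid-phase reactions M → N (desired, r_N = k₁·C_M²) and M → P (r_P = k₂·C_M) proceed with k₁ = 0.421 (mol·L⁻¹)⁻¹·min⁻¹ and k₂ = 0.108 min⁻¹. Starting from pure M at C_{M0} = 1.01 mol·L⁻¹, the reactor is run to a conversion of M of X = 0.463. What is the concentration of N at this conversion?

C_M = C_{M0}(1−X) = 0.5424 mol·L⁻¹.
Along a PFR/batch, dC_P/dC_M = −r_P/(r_N+r_P) = −k₂/(k₂+k₁·C_M).
Integrating from C_{M0} to C_M: C_P = (0.108/0.421)·ln[(0.108+0.421·1.01)/(0.108+0.421·0.542)] = 0.2565·ln(0.5332/0.3363) = 0.1182 mol·L⁻¹.
Then C_N = (C_{M0}−C_M) − C_P = 0.4676 − 0.1182 = 0.3494 mol·L⁻¹.

0.349 mol·L⁻¹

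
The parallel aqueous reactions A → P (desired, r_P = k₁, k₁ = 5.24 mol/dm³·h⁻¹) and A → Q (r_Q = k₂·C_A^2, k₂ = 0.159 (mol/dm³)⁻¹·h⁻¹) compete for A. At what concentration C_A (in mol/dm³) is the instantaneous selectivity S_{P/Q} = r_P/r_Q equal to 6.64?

S_{P/Q} = (k₁/k₂)·C_A^-2 ⇒ C_A = (S·k₂/k₁)^(-0.5).
= (6.64×0.159/5.24)^(-0.5) = (0.2015)^(-0.5) = 2.23 mol/dm³.

2.23 mol/dm³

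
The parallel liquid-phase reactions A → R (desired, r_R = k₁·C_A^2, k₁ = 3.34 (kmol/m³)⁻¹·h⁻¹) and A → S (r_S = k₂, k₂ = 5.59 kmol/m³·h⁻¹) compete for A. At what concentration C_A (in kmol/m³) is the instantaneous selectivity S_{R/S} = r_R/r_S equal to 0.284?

S_{R/S} = (k₁/k₂)·C_A^2 ⇒ C_A = (S·k₂/k₁)^(0.5).
= (0.284×5.59/3.34)^(0.5) = (0.4753)^(0.5) = 0.689 kmol/m³.

0.689 kmol/m³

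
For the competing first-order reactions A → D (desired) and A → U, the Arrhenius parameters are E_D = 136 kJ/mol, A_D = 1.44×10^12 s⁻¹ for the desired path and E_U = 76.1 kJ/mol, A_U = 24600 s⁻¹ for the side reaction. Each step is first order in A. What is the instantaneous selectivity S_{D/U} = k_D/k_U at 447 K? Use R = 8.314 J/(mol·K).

5.85

k_D/k_U = (A_D/A_U)·exp[−(E_D−E_U)/(RT)] = (A_D/A_U)·exp[(E_U−E_D)/(RT)].
(E_U−E_D)/(RT) = (76.1−136)×10³/(8.314×447) = -59900/3716 = -16.12.
k_D/k_U = (1.44×10^12/24600)·exp(-16.12) = 5.854×10^7 × 1.000×10^-7 = 5.85.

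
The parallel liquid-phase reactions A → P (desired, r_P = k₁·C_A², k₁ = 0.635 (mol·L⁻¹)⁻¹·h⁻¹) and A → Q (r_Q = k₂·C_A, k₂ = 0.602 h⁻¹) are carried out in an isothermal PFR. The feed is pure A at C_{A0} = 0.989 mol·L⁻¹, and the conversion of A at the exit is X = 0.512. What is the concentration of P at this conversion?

C_A = C_{A0}(1−X) = 0.4826 mol·L⁻¹.
Along a PFR/batch, dC_Q/dC_A = −r_Q/(r_P+r_Q) = −k₂/(k₂+k₁·C_A).
Integrating from C_{A0} to C_A: C_Q = (0.602/0.635)·ln[(0.602+0.635·0.989)/(0.602+0.635·0.483)] = 0.9480·ln(1.230/0.9085) = 0.2873 mol·L⁻¹.
Then C_P = (C_{A0}−C_A) − C_Q = 0.5064 − 0.2873 = 0.2191 mol·L⁻¹.

0.219 mol·L⁻¹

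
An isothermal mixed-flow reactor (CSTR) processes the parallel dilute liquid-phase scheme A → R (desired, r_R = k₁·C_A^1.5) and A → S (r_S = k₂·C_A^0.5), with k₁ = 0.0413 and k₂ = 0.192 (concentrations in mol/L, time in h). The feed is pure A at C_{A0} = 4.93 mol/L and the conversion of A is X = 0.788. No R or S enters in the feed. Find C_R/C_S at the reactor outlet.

Exit C_A = C_{A0}(1−X) = 4.93×0.212 = 1.045 mol/L.
Rates in a CSTR are evaluated at the outlet concentration: r_R = 0.0413×1.045^1.5 = 0.04413, r_S = 0.192×1.045^0.5 = 0.1963.
Overall selectivity = C_R/C_S = r_Rτ/(r_Sτ) = r_R/r_S = 0.225.

0.225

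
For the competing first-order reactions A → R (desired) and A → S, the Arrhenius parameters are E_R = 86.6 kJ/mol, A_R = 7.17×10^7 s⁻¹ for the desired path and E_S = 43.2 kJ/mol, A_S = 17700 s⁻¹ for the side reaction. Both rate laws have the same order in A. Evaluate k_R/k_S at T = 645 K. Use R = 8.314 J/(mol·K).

Since both paths have the same order in A, the concentration cancels and S_{R/S} = k_R/k_S = (A_R/A_S)·exp[(E_S−E_R)/(RT)].
(E_S−E_R)/(RT) = (43.2−86.6)×10³/(8.314×645) = -43400/5363 = -8.093.
k_R/k_S = (7.17×10^7/17700)·exp(-8.093) = 4051 × 3.056×10^-4 = 1.24.

1.24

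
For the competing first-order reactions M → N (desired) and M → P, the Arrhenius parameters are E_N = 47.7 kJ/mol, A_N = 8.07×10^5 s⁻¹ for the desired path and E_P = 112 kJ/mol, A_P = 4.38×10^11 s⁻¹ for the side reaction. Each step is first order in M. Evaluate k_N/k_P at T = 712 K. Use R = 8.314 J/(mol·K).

0.0961

k_N/k_P = (A_N/A_P)·exp[−(E_N−E_P)/(RT)] = (A_N/A_P)·exp[(E_P−E_N)/(RT)].
(E_P−E_N)/(RT) = (112−47.7)×10³/(8.314×712) = 64300/5920 = 10.86.
k_N/k_P = (8.07×10^5/4.38×10^11)·exp(10.86) = 1.842×10^-6 × 52171 = 0.0961.
Since E_N < E_P, lowering the temperature improves selectivity toward N.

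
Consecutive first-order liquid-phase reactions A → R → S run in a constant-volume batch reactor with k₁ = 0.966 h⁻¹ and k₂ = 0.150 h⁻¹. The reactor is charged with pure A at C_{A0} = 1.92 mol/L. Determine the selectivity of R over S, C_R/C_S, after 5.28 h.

For first-order series with pure A initially, C_R(t) = k₁C_{A0}/(k₂−k₁)·(e^(−k₁t) − e^(−k₂t)).
e^(−k₁t) = e^(−0.966×5.28) = e^(−5.100) = 0.006094; e^(−k₂t) = e^(−0.7920) = 0.4529.
C_R = 0.966×1.92/(0.150−0.966) × (0.006094−0.4529) = (-2.273)×(-0.4468) = 1.016 mol/L.
C_A = C_{A0}e^(−k₁t) = 0.01170 mol/L, so C_S = C_{A0}−C_A−C_R = 0.8926 mol/L; C_R/C_S = 1.14.

1.14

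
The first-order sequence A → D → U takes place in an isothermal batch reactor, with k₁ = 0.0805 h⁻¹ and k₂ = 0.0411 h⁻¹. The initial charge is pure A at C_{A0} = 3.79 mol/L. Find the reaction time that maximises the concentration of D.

For first-order series the maximum of C_D occurs at t_opt = ln(k₂/k₁)/(k₂−k₁).
= ln(0.0411/0.0805)/(0.0411−0.0805) = ln(0.5106)/-0.03940 = -0.6722/-0.03940 = 17.1 h.

17.1 h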